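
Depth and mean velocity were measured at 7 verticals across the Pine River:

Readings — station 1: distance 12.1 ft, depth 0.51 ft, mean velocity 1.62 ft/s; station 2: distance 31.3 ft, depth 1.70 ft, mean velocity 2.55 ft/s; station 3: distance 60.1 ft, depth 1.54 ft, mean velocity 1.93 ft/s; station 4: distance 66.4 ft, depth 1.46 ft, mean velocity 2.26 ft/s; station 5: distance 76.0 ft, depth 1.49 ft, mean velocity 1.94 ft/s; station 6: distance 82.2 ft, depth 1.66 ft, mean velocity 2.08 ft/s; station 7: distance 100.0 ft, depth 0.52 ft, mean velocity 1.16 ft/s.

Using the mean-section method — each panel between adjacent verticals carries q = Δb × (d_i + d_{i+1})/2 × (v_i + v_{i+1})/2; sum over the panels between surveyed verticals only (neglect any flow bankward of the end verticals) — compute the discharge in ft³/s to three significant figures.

249 ft³/s

Panel 1-2: Δb = 19.2 ft, d̄ = (0.51+1.70)/2 = 1.105, v̄ = (1.62+2.55)/2 = 2.085 → q = 19.2×1.105×2.085 = 44.24 ft³/s
Panel 2-3: Δb = 28.8 ft, d̄ = (1.70+1.54)/2 = 1.62, v̄ = (2.55+1.93)/2 = 2.24 → q = 28.8×1.62×2.24 = 104.5 ft³/s
Panel 3-4: Δb = 6.3 ft, d̄ = (1.54+1.46)/2 = 1.5, v̄ = (1.93+2.26)/2 = 2.095 → q = 6.3×1.5×2.095 = 19.80 ft³/s
Panel 4-5: Δb = 9.6 ft, d̄ = (1.46+1.49)/2 = 1.475, v̄ = (2.26+1.94)/2 = 2.1 → q = 9.6×1.475×2.1 = 29.74 ft³/s
Panel 5-6: Δb = 6.2 ft, d̄ = (1.49+1.66)/2 = 1.575, v̄ = (1.94+2.08)/2 = 2.01 → q = 6.2×1.575×2.01 = 19.63 ft³/s
Panel 6-7: Δb = 17.8 ft, d̄ = (1.66+0.52)/2 = 1.09, v̄ = (2.08+1.16)/2 = 1.62 → q = 17.8×1.09×1.62 = 31.43 ft³/s
Q = Σ q = 249.3 ft³/s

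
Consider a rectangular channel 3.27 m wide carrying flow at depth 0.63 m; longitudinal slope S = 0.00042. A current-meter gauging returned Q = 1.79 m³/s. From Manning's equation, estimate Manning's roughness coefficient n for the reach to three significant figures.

0.0139

A = b·y = 3.27 × 0.63 = 2.060 m²
P = b + 2y = 3.27 + 2×0.63 = 4.530 m
R = A/P = 2.060/4.530 = 0.4548 m
n = (1/Q)·A·R^(2/3)·S^(1/2) = (1/1.79) × 2.060 × 0.5914 × 0.02049 = 0.01395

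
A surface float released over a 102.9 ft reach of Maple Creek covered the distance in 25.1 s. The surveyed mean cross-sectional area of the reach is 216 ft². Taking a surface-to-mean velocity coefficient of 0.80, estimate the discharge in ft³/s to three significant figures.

708 ft³/s

v_surface = L / t̄ = 102.9 / 25.1 = 4.100 ft/s
v_mean = 0.80 × 4.100 = 3.280 ft/s
Q = A × v_mean = 216 × 3.280 = 708.4 ft³/s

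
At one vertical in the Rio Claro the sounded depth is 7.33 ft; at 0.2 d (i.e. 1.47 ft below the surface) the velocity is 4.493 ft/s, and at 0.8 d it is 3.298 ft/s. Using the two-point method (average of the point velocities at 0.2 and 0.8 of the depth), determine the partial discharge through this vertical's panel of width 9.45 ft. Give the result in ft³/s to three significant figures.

270 ft³/s

v̄ = (4.493 + 3.298) / 2 = 3.896 ft/s
q = v̄ × d × w = 3.896 × 7.33 × 9.45 = 269.8 ft³/s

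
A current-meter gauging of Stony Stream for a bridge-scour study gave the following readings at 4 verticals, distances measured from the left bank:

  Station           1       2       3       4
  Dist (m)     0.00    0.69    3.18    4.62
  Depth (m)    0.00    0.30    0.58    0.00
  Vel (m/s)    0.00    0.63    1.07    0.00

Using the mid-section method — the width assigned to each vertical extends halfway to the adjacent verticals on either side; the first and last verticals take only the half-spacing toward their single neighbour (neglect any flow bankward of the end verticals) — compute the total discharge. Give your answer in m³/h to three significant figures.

5470 m³/h

w_2 = (3.18 − 0.00)/2 = 1.59 m; q_2 = 0.63 × 0.30 × 1.59 = 0.3005 m³/s
w_3 = (4.62 − 0.69)/2 = 1.965 m; q_3 = 1.07 × 0.58 × 1.965 = 1.219 m³/s
Stations 1, 4 contribute zero (depth or velocity is 0).
Q = Σ qᵢ = 1.520 m³/s
= 1.520 × 3600 = 5472 m³/h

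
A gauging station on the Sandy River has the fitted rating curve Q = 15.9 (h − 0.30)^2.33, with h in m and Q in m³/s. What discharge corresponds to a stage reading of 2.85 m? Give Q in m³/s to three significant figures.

Q = 15.9 × (2.85 − 0.30)^2.33 = 15.9 × 2.55^2.33 = 140.8 m³/s

141 m³/s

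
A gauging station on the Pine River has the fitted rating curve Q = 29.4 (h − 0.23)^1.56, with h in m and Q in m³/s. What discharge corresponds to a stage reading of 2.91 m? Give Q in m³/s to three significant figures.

137 m³/s

Q = 29.4 × (2.91 − 0.23)^1.56 = 29.4 × 2.68^1.56 = 136.8 m³/s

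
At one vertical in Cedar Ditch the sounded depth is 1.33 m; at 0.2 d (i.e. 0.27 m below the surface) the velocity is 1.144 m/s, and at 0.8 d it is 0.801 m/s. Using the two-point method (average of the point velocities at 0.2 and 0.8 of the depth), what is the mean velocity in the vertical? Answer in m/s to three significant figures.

0.973 m/s

v̄ = (1.144 + 0.801) / 2 = 0.9725 m/s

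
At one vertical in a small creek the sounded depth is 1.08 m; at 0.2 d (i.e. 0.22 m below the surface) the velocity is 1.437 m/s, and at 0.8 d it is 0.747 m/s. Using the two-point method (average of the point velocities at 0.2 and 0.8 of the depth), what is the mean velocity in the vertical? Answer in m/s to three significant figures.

1.09 m/s

v̄ = (1.437 + 0.747) / 2 = 1.092 m/s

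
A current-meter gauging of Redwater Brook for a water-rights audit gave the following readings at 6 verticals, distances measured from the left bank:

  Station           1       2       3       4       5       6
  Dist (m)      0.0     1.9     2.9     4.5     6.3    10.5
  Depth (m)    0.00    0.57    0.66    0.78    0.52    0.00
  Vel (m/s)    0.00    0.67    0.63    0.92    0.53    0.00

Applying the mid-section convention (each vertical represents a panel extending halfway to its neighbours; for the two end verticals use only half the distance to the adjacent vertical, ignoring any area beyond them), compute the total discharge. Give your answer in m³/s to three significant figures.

w_2 = (2.9 − 0.0)/2 = 1.45 m; q_2 = 0.67 × 0.57 × 1.45 = 0.5538 m³/s
w_3 = (4.5 − 1.9)/2 = 1.3 m; q_3 = 0.63 × 0.66 × 1.3 = 0.5405 m³/s
w_4 = (6.3 − 2.9)/2 = 1.7 m; q_4 = 0.92 × 0.78 × 1.7 = 1.220 m³/s
w_5 = (10.5 − 4.5)/2 = 3 m; q_5 = 0.53 × 0.52 × 3 = 0.8268 m³/s
Stations 1, 6 contribute zero (depth or velocity is 0).
Q = Σ qᵢ = 3.141 m³/s

3.14 m³/s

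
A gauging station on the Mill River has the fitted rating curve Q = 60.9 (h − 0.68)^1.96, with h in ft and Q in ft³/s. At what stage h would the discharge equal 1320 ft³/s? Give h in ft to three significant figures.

5.48 ft

h − h₀ = (Q/C)^(1/b) = (1320/60.9)^(1/1.96) = 4.804 ft
h = 0.68 + 4.804 = 5.484 ft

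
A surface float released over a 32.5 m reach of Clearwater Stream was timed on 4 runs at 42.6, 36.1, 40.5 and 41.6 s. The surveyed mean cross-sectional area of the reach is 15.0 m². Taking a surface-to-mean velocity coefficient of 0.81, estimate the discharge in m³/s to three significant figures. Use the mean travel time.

t̄ = (42.6 + 36.1 + 40.5 + 41.6) / 4 = 40.2 s
v_surface = L / t̄ = 32.5 / 40.2 = 0.8085 m/s
v_mean = 0.81 × 0.8085 = 0.6549 m/s
Q = A × v_mean = 15.0 × 0.6549 = 9.823 m³/s

9.82 m³/s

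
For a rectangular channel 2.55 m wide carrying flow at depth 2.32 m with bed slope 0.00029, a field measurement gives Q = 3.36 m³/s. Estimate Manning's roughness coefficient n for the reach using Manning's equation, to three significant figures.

0.0263

A = b·y = 2.55 × 2.32 = 5.916 m²
P = b + 2y = 2.55 + 2×2.32 = 7.190 m
R = A/P = 5.916/7.190 = 0.8228 m
n = (1/Q)·A·R^(2/3)·S^(1/2) = (1/3.36) × 5.916 × 0.8781 × 0.01703 = 0.02633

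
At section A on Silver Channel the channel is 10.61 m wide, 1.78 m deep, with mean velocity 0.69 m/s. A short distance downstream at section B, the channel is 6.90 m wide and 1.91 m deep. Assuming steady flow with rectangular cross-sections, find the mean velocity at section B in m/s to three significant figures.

Q = A₁V₁ = (10.61×1.78) × 0.69 = 13.03 m³/s
A₂ = 6.90 × 1.91 = 13.18 m²
V₂ = Q/A₂ = 13.03/13.18 = 0.9888 m/s

0.989 m/s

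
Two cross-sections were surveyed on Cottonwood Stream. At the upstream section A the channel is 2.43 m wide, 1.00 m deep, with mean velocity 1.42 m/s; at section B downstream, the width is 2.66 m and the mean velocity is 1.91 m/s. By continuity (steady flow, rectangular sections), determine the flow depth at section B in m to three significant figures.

Q = A₁V₁ = (2.43×1.00) × 1.42 = 3.451 m³/s
d₂ = Q/(b₂ V₂) = 3.451/(2.66×1.91) = 0.6792 m

0.679 m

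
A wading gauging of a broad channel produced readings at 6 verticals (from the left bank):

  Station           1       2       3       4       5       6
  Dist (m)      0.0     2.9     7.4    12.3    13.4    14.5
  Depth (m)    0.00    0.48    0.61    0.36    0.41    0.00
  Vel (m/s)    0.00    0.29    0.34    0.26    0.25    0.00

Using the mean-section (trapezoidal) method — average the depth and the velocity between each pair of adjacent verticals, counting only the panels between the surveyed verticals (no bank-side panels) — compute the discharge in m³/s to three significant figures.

1.72 m³/s

Panel 1-2: Δb = 2.9 m, d̄ = (0.00+0.48)/2 = 0.24, v̄ = (0.00+0.29)/2 = 0.145 → q = 2.9×0.24×0.145 = 0.1009 m³/s
Panel 2-3: Δb = 4.5 m, d̄ = (0.48+0.61)/2 = 0.545, v̄ = (0.29+0.34)/2 = 0.315 → q = 4.5×0.545×0.315 = 0.7725 m³/s
Panel 3-4: Δb = 4.9 m, d̄ = (0.61+0.36)/2 = 0.485, v̄ = (0.34+0.26)/2 = 0.3 → q = 4.9×0.485×0.3 = 0.7130 m³/s
Panel 4-5: Δb = 1.1 m, d̄ = (0.36+0.41)/2 = 0.385, v̄ = (0.26+0.25)/2 = 0.255 → q = 1.1×0.385×0.255 = 0.1080 m³/s
Panel 5-6: Δb = 1.1 m, d̄ = (0.41+0.00)/2 = 0.205, v̄ = (0.25+0.00)/2 = 0.125 → q = 1.1×0.205×0.125 = 0.02819 m³/s
Q = Σ q = 1.723 m³/s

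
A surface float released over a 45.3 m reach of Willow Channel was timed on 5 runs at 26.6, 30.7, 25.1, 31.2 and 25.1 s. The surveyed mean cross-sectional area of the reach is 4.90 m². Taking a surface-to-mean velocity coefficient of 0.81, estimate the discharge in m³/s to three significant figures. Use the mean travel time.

6.48 m³/s

t̄ = (26.6 + 30.7 + 25.1 + 31.2 + 25.1) / 5 = 27.74 s
v_surface = L / t̄ = 45.3 / 27.74 = 1.633 m/s
v_mean = 0.81 × 1.633 = 1.323 m/s
Q = A × v_mean = 4.90 × 1.323 = 6.481 m³/s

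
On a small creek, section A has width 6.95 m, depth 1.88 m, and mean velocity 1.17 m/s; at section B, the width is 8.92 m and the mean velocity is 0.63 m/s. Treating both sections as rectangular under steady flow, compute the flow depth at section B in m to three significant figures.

2.72 m

Q = A₁V₁ = (6.95×1.88) × 1.17 = 15.29 m³/s
d₂ = Q/(b₂ V₂) = 15.29/(8.92×0.63) = 2.720 m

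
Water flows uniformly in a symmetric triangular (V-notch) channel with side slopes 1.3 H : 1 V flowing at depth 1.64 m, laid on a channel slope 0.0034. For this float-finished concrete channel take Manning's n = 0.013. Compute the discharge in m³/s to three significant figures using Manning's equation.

A = z·y² = 1.3×1.64² = 3.496 m²
P = 2y√(1+z²) = 2×1.64×√(1+1.3²) = 5.380 m
R = A/P = 3.496/5.380 = 0.6500 m
Q = (1/n)·A·R^(2/3)·S^(1/2) = (1/0.013) × 3.496 × 0.6500^(2/3) × 0.0034^(1/2) = 11.77 m³/s

11.8 m³/s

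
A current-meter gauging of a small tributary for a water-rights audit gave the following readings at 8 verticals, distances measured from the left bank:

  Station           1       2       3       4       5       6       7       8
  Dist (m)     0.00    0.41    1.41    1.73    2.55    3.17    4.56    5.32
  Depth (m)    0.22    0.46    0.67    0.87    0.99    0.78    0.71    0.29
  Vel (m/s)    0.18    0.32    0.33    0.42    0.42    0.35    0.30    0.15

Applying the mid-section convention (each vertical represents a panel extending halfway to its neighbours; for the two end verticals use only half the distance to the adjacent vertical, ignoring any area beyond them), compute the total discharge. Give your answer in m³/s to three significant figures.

1.29 m³/s

w_1 = (0.41 − 0.00)/2 = 0.205 m; q_1 = 0.18 × 0.22 × 0.205 = 0.008118 m³/s
w_2 = (1.41 − 0.00)/2 = 0.705 m; q_2 = 0.32 × 0.46 × 0.705 = 0.1038 m³/s
w_3 = (1.73 − 0.41)/2 = 0.66 m; q_3 = 0.33 × 0.67 × 0.66 = 0.1459 m³/s
w_4 = (2.55 − 1.41)/2 = 0.57 m; q_4 = 0.42 × 0.87 × 0.57 = 0.2083 m³/s
w_5 = (3.17 − 1.73)/2 = 0.72 m; q_5 = 0.42 × 0.99 × 0.72 = 0.2994 m³/s
w_6 = (4.56 − 2.55)/2 = 1.005 m; q_6 = 0.35 × 0.78 × 1.005 = 0.2744 m³/s
w_7 = (5.32 − 3.17)/2 = 1.075 m; q_7 = 0.30 × 0.71 × 1.075 = 0.2290 m³/s
w_8 = (5.32 − 4.56)/2 = 0.38 m; q_8 = 0.15 × 0.29 × 0.38 = 0.01653 m³/s
Q = Σ qᵢ = 1.285 m³/s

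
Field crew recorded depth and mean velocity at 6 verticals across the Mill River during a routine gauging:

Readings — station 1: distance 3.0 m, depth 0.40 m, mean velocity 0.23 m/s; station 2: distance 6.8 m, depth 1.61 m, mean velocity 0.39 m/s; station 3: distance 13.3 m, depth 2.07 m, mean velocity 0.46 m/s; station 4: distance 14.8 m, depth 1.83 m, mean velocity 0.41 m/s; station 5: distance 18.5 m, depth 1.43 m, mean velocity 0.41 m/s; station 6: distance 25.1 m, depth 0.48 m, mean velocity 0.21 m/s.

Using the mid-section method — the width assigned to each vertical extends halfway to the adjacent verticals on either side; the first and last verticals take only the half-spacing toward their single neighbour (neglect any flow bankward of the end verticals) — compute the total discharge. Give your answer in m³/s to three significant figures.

w_1 = (6.8 − 3.0)/2 = 1.9 m; q_1 = 0.23 × 0.40 × 1.9 = 0.1748 m³/s
w_2 = (13.3 − 3.0)/2 = 5.15 m; q_2 = 0.39 × 1.61 × 5.15 = 3.234 m³/s
w_3 = (14.8 − 6.8)/2 = 4 m; q_3 = 0.46 × 2.07 × 4 = 3.809 m³/s
w_4 = (18.5 − 13.3)/2 = 2.6 m; q_4 = 0.41 × 1.83 × 2.6 = 1.951 m³/s
w_5 = (25.1 − 14.8)/2 = 5.15 m; q_5 = 0.41 × 1.43 × 5.15 = 3.019 m³/s
w_6 = (25.1 − 18.5)/2 = 3.3 m; q_6 = 0.21 × 0.48 × 3.3 = 0.3326 m³/s
Q = Σ qᵢ = 12.52 m³/s

12.5 m³/s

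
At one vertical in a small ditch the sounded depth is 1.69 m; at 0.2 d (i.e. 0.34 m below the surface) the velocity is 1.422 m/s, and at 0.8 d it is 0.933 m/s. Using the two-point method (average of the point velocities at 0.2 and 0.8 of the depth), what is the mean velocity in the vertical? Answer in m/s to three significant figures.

1.18 m/s

v̄ = (1.422 + 0.933) / 2 = 1.178 m/s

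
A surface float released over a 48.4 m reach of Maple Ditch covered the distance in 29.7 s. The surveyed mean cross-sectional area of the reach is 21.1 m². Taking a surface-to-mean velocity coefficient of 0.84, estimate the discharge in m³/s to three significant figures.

28.9 m³/s

v_surface = L / t̄ = 48.4 / 29.7 = 1.630 m/s
v_mean = 0.84 × 1.630 = 1.369 m/s
Q = A × v_mean = 21.1 × 1.369 = 28.88 m³/s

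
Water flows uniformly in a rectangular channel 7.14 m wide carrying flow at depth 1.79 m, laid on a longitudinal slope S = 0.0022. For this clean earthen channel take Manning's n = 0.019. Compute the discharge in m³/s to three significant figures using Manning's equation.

A = b·y = 7.14 × 1.79 = 12.78 m²
P = b + 2y = 7.14 + 2×1.79 = 10.72 m
R = A/P = 12.78/10.72 = 1.192 m
Q = (1/n)·A·R^(2/3)·S^(1/2) = (1/0.019) × 12.78 × 1.192^(2/3) × 0.0022^(1/2) = 35.47 m³/s

35.5 m³/s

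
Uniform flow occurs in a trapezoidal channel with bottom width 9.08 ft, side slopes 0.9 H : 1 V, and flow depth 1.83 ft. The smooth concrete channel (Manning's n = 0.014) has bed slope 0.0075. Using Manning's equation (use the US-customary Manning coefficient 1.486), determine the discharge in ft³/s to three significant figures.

226 ft³/s

A = (b + z·y)·y = (9.08 + 0.9×1.83)×1.83 = 19.63 ft²
P = b + 2y√(1+z²) = 9.08 + 2×1.83×√(1+0.9²) = 14.00 ft
R = A/P = 19.63/14.00 = 1.402 ft
Q = (1.486/n)·A·R^(2/3)·S^(1/2) = (1.486/0.014) × 19.63 × 1.402^(2/3) × 0.0075^(1/2) = 226.0 ft³/s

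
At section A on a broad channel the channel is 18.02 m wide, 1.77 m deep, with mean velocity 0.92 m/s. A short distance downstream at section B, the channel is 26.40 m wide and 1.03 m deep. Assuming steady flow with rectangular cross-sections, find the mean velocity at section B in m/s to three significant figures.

Q = A₁V₁ = (18.02×1.77) × 0.92 = 29.34 m³/s
A₂ = 26.40 × 1.03 = 27.19 m²
V₂ = Q/A₂ = 29.34/27.19 = 1.079 m/s

1.08 m/s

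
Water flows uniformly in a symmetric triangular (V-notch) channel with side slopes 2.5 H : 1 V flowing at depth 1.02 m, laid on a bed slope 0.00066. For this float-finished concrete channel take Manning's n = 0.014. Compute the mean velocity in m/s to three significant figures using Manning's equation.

1.11 m/s

A = z·y² = 2.5×1.02² = 2.601 m²
P = 2y√(1+z²) = 2×1.02×√(1+2.5²) = 5.493 m
R = A/P = 2.601/5.493 = 0.4735 m
Q = (1/n)·A·R^(2/3)·S^(1/2) = (1/0.014) × 2.601 × 0.4735^(2/3) × 0.00066^(1/2) = 2.900 m³/s
V = Q/A = 2.900/2.601 = 1.115 m/s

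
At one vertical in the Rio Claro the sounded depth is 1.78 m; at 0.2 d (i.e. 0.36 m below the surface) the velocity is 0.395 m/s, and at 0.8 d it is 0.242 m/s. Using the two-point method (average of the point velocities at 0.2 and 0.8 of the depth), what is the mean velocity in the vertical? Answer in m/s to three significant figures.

v̄ = (0.395 + 0.242) / 2 = 0.3185 m/s

0.319 m/s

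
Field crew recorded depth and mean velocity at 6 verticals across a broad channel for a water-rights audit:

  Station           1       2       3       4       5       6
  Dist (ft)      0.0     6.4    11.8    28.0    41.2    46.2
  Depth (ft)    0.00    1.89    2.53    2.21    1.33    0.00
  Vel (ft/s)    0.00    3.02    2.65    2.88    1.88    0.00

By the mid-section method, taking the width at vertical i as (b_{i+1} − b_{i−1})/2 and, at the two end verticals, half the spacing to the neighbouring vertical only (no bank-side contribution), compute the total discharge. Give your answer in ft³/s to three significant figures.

w_2 = (11.8 − 0.0)/2 = 5.9 ft; q_2 = 3.02 × 1.89 × 5.9 = 33.68 ft³/s
w_3 = (28.0 − 6.4)/2 = 10.8 ft; q_3 = 2.65 × 2.53 × 10.8 = 72.41 ft³/s
w_4 = (41.2 − 11.8)/2 = 14.7 ft; q_4 = 2.88 × 2.21 × 14.7 = 93.56 ft³/s
w_5 = (46.2 − 28.0)/2 = 9.1 ft; q_5 = 1.88 × 1.33 × 9.1 = 22.75 ft³/s
Stations 1, 6 contribute zero (depth or velocity is 0).
Q = Σ qᵢ = 222.4 ft³/s

222 ft³/s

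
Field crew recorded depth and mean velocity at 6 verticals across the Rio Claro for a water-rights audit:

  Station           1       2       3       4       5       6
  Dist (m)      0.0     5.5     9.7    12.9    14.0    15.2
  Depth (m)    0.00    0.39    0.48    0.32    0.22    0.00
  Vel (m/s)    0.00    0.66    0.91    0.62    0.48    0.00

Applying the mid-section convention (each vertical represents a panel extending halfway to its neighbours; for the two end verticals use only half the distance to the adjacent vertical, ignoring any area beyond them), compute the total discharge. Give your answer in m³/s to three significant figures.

3.41 m³/s

w_2 = (9.7 − 0.0)/2 = 4.85 m; q_2 = 0.66 × 0.39 × 4.85 = 1.248 m³/s
w_3 = (12.9 − 5.5)/2 = 3.7 m; q_3 = 0.91 × 0.48 × 3.7 = 1.616 m³/s
w_4 = (14.0 − 9.7)/2 = 2.15 m; q_4 = 0.62 × 0.32 × 2.15 = 0.4266 m³/s
w_5 = (15.2 − 12.9)/2 = 1.15 m; q_5 = 0.48 × 0.22 × 1.15 = 0.1214 m³/s
Stations 1, 6 contribute zero (depth or velocity is 0).
Q = Σ qᵢ = 3.413 m³/s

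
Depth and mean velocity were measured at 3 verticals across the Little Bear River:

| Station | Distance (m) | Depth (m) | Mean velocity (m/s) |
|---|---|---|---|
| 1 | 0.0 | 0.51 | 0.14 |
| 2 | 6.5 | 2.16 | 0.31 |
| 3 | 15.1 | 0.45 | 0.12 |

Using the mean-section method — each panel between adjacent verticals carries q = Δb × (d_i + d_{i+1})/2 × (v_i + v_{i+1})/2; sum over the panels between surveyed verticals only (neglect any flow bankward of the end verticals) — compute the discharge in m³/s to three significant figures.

Panel 1-2: Δb = 6.5 m, d̄ = (0.51+2.16)/2 = 1.335, v̄ = (0.14+0.31)/2 = 0.225 → q = 6.5×1.335×0.225 = 1.952 m³/s
Panel 2-3: Δb = 8.6 m, d̄ = (2.16+0.45)/2 = 1.305, v̄ = (0.31+0.12)/2 = 0.215 → q = 8.6×1.305×0.215 = 2.413 m³/s
Q = Σ q = 4.365 m³/s

4.37 m³/s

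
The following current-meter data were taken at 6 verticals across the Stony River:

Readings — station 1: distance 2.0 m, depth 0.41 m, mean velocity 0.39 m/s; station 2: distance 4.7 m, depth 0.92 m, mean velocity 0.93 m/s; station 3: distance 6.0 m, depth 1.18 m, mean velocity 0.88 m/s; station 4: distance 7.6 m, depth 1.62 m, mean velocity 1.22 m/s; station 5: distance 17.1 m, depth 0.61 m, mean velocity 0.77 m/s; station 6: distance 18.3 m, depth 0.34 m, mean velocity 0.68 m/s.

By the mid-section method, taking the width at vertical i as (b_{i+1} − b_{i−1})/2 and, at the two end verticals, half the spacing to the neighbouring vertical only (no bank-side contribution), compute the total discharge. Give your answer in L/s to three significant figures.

17100 L/s

w_1 = (4.7 − 2.0)/2 = 1.35 m; q_1 = 0.39 × 0.41 × 1.35 = 0.2159 m³/s
w_2 = (6.0 − 2.0)/2 = 2 m; q_2 = 0.93 × 0.92 × 2 = 1.711 m³/s
w_3 = (7.6 − 4.7)/2 = 1.45 m; q_3 = 0.88 × 1.18 × 1.45 = 1.506 m³/s
w_4 = (17.1 − 6.0)/2 = 5.55 m; q_4 = 1.22 × 1.62 × 5.55 = 10.97 m³/s
w_5 = (18.3 − 7.6)/2 = 5.35 m; q_5 = 0.77 × 0.61 × 5.35 = 2.513 m³/s
w_6 = (18.3 − 17.1)/2 = 0.6 m; q_6 = 0.68 × 0.34 × 0.6 = 0.1387 m³/s
Q = Σ qᵢ = 17.05 m³/s
= 17.05 × 1000 = 17050 L/s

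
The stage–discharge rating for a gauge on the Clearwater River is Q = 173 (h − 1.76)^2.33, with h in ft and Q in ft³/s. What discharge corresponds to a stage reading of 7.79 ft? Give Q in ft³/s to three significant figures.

11400 ft³/s

Q = 173 × (7.79 − 1.76)^2.33 = 173 × 6.03^2.33 = 11380 ft³/s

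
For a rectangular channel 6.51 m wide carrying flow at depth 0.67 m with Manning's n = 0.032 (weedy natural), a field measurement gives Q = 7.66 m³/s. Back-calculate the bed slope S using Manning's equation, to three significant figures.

A = b·y = 6.51 × 0.67 = 4.362 m²
P = b + 2y = 6.51 + 2×0.67 = 7.850 m
R = A/P = 4.362/7.850 = 0.5556 m
S = (Q·n / (1·A·R^(2/3)))² = (7.66×0.032 / (1×4.362×0.6759))² = 0.006914

0.00691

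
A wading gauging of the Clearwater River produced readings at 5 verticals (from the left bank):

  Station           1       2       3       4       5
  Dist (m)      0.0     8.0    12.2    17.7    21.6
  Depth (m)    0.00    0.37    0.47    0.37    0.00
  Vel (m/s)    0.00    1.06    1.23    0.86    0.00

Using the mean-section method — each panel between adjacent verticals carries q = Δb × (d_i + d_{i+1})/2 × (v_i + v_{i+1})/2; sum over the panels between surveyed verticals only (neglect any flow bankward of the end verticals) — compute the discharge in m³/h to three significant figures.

19900 m³/h

Panel 1-2: Δb = 8 m, d̄ = (0.00+0.37)/2 = 0.185, v̄ = (0.00+1.06)/2 = 0.53 → q = 8×0.185×0.53 = 0.7844 m³/s
Panel 2-3: Δb = 4.2 m, d̄ = (0.37+0.47)/2 = 0.42, v̄ = (1.06+1.23)/2 = 1.145 → q = 4.2×0.42×1.145 = 2.020 m³/s
Panel 3-4: Δb = 5.5 m, d̄ = (0.47+0.37)/2 = 0.42, v̄ = (1.23+0.86)/2 = 1.045 → q = 5.5×0.42×1.045 = 2.414 m³/s
Panel 4-5: Δb = 3.9 m, d̄ = (0.37+0.00)/2 = 0.185, v̄ = (0.86+0.00)/2 = 0.43 → q = 3.9×0.185×0.43 = 0.3102 m³/s
Q = Σ q = 5.528 m³/s
= 5.528 × 3600 = 19900 m³/h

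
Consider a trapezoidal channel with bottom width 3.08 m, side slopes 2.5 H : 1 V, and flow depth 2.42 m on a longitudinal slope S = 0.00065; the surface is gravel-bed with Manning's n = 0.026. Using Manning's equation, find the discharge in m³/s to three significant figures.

26.7 m³/s

A = (b + z·y)·y = (3.08 + 2.5×2.42)×2.42 = 22.09 m²
P = b + 2y√(1+z²) = 3.08 + 2×2.42×√(1+2.5²) = 16.11 m
R = A/P = 22.09/16.11 = 1.371 m
Q = (1/n)·A·R^(2/3)·S^(1/2) = (1/0.026) × 22.09 × 1.371^(2/3) × 0.00065^(1/2) = 26.74 m³/s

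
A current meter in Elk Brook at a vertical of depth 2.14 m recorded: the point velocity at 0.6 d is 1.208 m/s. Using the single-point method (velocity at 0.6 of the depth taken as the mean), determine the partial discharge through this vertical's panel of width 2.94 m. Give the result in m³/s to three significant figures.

7.60 m³/s

v̄ = v₀.₆ = 1.208 m/s
q = v̄ × d × w = 1.208 × 2.14 × 2.94 = 7.600 m³/s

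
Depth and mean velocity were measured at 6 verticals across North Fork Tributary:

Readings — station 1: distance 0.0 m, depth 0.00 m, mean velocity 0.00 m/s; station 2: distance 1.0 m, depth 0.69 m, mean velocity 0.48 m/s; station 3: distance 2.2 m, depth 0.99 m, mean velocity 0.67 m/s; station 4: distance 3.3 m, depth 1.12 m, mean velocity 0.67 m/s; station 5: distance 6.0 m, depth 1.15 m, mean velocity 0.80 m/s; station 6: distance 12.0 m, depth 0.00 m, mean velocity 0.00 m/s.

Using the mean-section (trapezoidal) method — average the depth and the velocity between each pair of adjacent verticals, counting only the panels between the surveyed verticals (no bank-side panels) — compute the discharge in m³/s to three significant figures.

Panel 1-2: Δb = 1 m, d̄ = (0.00+0.69)/2 = 0.345, v̄ = (0.00+0.48)/2 = 0.24 → q = 1×0.345×0.24 = 0.08280 m³/s
Panel 2-3: Δb = 1.2 m, d̄ = (0.69+0.99)/2 = 0.84, v̄ = (0.48+0.67)/2 = 0.575 → q = 1.2×0.84×0.575 = 0.5796 m³/s
Panel 3-4: Δb = 1.1 m, d̄ = (0.99+1.12)/2 = 1.055, v̄ = (0.67+0.67)/2 = 0.67 → q = 1.1×1.055×0.67 = 0.7775 m³/s
Panel 4-5: Δb = 2.7 m, d̄ = (1.12+1.15)/2 = 1.135, v̄ = (0.67+0.80)/2 = 0.735 → q = 2.7×1.135×0.735 = 2.252 m³/s
Panel 5-6: Δb = 6 m, d̄ = (1.15+0.00)/2 = 0.575, v̄ = (0.80+0.00)/2 = 0.4 → q = 6×0.575×0.4 = 1.380 m³/s
Q = Σ q = 5.072 m³/s

5.07 m³/s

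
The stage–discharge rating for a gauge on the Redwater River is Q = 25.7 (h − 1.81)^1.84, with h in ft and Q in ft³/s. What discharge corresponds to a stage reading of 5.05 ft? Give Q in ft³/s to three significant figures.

Q = 25.7 × (5.05 − 1.81)^1.84 = 25.7 × 3.24^1.84 = 223.5 ft³/s

224 ft³/s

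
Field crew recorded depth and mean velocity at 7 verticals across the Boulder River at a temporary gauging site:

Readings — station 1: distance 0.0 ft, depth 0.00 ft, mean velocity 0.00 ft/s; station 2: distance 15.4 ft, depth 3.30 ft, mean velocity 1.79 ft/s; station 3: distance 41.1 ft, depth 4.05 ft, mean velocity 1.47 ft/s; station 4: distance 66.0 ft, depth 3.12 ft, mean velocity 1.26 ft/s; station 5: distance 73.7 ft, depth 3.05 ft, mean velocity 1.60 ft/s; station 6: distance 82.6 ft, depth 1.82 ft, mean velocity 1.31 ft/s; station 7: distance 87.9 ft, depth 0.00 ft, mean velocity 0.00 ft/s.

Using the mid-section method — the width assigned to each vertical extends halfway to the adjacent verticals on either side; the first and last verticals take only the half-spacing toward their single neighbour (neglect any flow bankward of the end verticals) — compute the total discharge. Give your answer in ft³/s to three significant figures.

w_2 = (41.1 − 0.0)/2 = 20.55 ft; q_2 = 1.79 × 3.30 × 20.55 = 121.4 ft³/s
w_3 = (66.0 − 15.4)/2 = 25.3 ft; q_3 = 1.47 × 4.05 × 25.3 = 150.6 ft³/s
w_4 = (73.7 − 41.1)/2 = 16.3 ft; q_4 = 1.26 × 3.12 × 16.3 = 64.08 ft³/s
w_5 = (82.6 − 66.0)/2 = 8.3 ft; q_5 = 1.60 × 3.05 × 8.3 = 40.50 ft³/s
w_6 = (87.9 − 73.7)/2 = 7.1 ft; q_6 = 1.31 × 1.82 × 7.1 = 16.93 ft³/s
Stations 1, 7 contribute zero (depth or velocity is 0).
Q = Σ qᵢ = 393.5 ft³/s

394 ft³/s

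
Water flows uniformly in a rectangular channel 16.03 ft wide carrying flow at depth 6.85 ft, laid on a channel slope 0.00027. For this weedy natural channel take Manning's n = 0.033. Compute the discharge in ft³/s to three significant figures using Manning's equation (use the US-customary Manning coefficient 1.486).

194 ft³/s

A = b·y = 16.03 × 6.85 = 109.8 ft²
P = b + 2y = 16.03 + 2×6.85 = 29.73 ft
R = A/P = 109.8/29.73 = 3.693 ft
Q = (1.486/n)·A·R^(2/3)·S^(1/2) = (1.486/0.033) × 109.8 × 3.693^(2/3) × 0.00027^(1/2) = 194.1 ft³/s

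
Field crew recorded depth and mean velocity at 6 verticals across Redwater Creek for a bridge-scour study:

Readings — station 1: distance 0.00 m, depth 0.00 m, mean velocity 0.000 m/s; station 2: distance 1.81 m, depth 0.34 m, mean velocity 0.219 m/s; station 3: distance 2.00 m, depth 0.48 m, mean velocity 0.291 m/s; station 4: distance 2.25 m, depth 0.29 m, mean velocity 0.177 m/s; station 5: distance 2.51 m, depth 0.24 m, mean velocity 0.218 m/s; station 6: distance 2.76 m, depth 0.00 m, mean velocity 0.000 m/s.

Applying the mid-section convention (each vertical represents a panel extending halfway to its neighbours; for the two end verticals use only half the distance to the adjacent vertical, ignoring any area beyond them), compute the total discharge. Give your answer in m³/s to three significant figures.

w_2 = (2.00 − 0.00)/2 = 1 m; q_2 = 0.219 × 0.34 × 1 = 0.07446 m³/s
w_3 = (2.25 − 1.81)/2 = 0.22 m; q_3 = 0.291 × 0.48 × 0.22 = 0.03073 m³/s
w_4 = (2.51 − 2.00)/2 = 0.255 m; q_4 = 0.177 × 0.29 × 0.255 = 0.01309 m³/s
w_5 = (2.76 − 2.25)/2 = 0.255 m; q_5 = 0.218 × 0.24 × 0.255 = 0.01334 m³/s
Stations 1, 6 contribute zero (depth or velocity is 0).
Q = Σ qᵢ = 0.1316 m³/s

0.132 m³/s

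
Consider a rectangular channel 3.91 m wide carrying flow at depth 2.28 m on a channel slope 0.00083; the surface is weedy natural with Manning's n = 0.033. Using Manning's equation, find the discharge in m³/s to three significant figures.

8.05 m³/s

A = b·y = 3.91 × 2.28 = 8.915 m²
P = b + 2y = 3.91 + 2×2.28 = 8.470 m
R = A/P = 8.915/8.470 = 1.053 m
Q = (1/n)·A·R^(2/3)·S^(1/2) = (1/0.033) × 8.915 × 1.053^(2/3) × 0.00083^(1/2) = 8.053 m³/s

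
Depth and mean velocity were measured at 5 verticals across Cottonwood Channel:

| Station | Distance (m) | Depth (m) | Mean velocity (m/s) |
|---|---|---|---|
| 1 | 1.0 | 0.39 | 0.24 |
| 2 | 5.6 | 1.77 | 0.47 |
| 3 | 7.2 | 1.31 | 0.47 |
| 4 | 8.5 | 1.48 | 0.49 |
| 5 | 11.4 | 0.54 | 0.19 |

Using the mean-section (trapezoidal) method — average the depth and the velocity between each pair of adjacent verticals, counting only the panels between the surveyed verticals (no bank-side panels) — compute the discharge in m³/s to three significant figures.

Panel 1-2: Δb = 4.6 m, d̄ = (0.39+1.77)/2 = 1.08, v̄ = (0.24+0.47)/2 = 0.355 → q = 4.6×1.08×0.355 = 1.764 m³/s
Panel 2-3: Δb = 1.6 m, d̄ = (1.77+1.31)/2 = 1.54, v̄ = (0.47+0.47)/2 = 0.47 → q = 1.6×1.54×0.47 = 1.158 m³/s
Panel 3-4: Δb = 1.3 m, d̄ = (1.31+1.48)/2 = 1.395, v̄ = (0.47+0.49)/2 = 0.48 → q = 1.3×1.395×0.48 = 0.8705 m³/s
Panel 4-5: Δb = 2.9 m, d̄ = (1.48+0.54)/2 = 1.01, v̄ = (0.49+0.19)/2 = 0.34 → q = 2.9×1.01×0.34 = 0.9959 m³/s
Q = Σ q = 4.788 m³/s

4.79 m³/s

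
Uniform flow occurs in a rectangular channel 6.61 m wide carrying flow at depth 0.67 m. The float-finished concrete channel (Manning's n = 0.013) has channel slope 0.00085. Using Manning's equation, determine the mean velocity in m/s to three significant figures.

A = b·y = 6.61 × 0.67 = 4.429 m²
P = b + 2y = 6.61 + 2×0.67 = 7.950 m
R = A/P = 4.429/7.950 = 0.5571 m
Q = (1/n)·A·R^(2/3)·S^(1/2) = (1/0.013) × 4.429 × 0.5571^(2/3) × 0.00085^(1/2) = 6.724 m³/s
V = Q/A = 6.724/4.429 = 1.518 m/s

1.52 m/s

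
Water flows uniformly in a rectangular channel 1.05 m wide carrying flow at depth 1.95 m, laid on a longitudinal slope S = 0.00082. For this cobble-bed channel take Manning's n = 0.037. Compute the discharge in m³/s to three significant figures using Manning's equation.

A = b·y = 1.05 × 1.95 = 2.048 m²
P = b + 2y = 1.05 + 2×1.95 = 4.950 m
R = A/P = 2.048/4.950 = 0.4136 m
Q = (1/n)·A·R^(2/3)·S^(1/2) = (1/0.037) × 2.048 × 0.4136^(2/3) × 0.00082^(1/2) = 0.8797 m³/s

0.880 m³/s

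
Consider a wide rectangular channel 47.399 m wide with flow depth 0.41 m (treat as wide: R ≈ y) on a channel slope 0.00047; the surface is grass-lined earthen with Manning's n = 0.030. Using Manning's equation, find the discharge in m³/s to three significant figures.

A = b·y = 47.399 × 0.41 = 19.43 m²
Wide channel: R ≈ y = 0.41 m
Q = (1/n)·A·R^(2/3)·S^(1/2) = (1/0.030) × 19.43 × 0.4100^(2/3) × 0.00047^(1/2) = 7.751 m³/s

7.75 m³/s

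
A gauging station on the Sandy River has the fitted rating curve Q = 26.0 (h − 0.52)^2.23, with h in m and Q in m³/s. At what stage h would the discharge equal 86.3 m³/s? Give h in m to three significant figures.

h − h₀ = (Q/C)^(1/b) = (86.3/26.0)^(1/2.23) = 1.713 m
h = 0.52 + 1.713 = 2.233 m

2.23 m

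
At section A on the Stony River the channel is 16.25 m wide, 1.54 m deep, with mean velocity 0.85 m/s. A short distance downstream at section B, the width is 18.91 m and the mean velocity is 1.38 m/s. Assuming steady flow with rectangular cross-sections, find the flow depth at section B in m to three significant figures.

0.815 m

Q = A₁V₁ = (16.25×1.54) × 0.85 = 21.27 m³/s
d₂ = Q/(b₂ V₂) = 21.27/(18.91×1.38) = 0.8151 m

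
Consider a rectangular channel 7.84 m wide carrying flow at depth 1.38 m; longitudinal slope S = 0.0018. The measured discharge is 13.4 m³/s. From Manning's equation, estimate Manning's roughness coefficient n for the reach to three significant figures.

0.0347

A = b·y = 7.84 × 1.38 = 10.82 m²
P = b + 2y = 7.84 + 2×1.38 = 10.60 m
R = A/P = 10.82/10.60 = 1.021 m
n = (1/Q)·A·R^(2/3)·S^(1/2) = (1/13.4) × 10.82 × 1.014 × 0.04243 = 0.03473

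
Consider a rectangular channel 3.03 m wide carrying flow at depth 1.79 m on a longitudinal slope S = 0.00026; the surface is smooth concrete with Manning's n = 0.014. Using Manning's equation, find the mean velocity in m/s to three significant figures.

1.01 m/s

A = b·y = 3.03 × 1.79 = 5.424 m²
P = b + 2y = 3.03 + 2×1.79 = 6.610 m
R = A/P = 5.424/6.610 = 0.8205 m
Q = (1/n)·A·R^(2/3)·S^(1/2) = (1/0.014) × 5.424 × 0.8205^(2/3) × 0.00026^(1/2) = 5.475 m³/s
V = Q/A = 5.475/5.424 = 1.009 m/s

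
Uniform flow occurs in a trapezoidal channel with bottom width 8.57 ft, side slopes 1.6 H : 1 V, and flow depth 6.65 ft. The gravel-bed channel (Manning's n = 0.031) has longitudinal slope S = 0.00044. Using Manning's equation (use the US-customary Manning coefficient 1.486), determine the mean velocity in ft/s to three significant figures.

A = (b + z·y)·y = (8.57 + 1.6×6.65)×6.65 = 127.7 ft²
P = b + 2y√(1+z²) = 8.57 + 2×6.65×√(1+1.6²) = 33.66 ft
R = A/P = 127.7/33.66 = 3.795 ft
Q = (1.486/n)·A·R^(2/3)·S^(1/2) = (1.486/0.031) × 127.7 × 3.795^(2/3) × 0.00044^(1/2) = 312.5 ft³/s
V = Q/A = 312.5/127.7 = 2.446 ft/s

2.45 ft/s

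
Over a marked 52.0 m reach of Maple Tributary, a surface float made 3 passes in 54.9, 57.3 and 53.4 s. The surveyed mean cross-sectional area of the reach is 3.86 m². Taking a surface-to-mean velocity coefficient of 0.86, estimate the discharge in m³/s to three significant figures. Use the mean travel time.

3.13 m³/s

t̄ = (54.9 + 57.3 + 53.4) / 3 = 55.2 s
v_surface = L / t̄ = 52.0 / 55.2 = 0.9420 m/s
v_mean = 0.86 × 0.9420 = 0.8101 m/s
Q = A × v_mean = 3.86 × 0.8101 = 3.127 m³/s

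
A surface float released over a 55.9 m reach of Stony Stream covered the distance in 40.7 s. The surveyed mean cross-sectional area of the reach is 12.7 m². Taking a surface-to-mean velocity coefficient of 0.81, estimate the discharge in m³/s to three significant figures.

14.1 m³/s

v_surface = L / t̄ = 55.9 / 40.7 = 1.373 m/s
v_mean = 0.81 × 1.373 = 1.113 m/s
Q = A × v_mean = 12.7 × 1.113 = 14.13 m³/s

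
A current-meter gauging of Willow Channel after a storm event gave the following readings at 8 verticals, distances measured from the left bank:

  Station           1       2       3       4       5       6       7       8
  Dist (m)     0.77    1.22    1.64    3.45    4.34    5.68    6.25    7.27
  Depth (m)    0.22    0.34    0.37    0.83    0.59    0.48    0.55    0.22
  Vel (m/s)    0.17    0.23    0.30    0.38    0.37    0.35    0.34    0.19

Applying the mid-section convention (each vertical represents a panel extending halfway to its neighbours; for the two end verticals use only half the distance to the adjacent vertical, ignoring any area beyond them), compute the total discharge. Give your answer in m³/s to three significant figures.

1.17 m³/s

w_1 = (1.22 − 0.77)/2 = 0.225 m; q_1 = 0.17 × 0.22 × 0.225 = 0.008415 m³/s
w_2 = (1.64 − 0.77)/2 = 0.435 m; q_2 = 0.23 × 0.34 × 0.435 = 0.03402 m³/s
w_3 = (3.45 − 1.22)/2 = 1.115 m; q_3 = 0.30 × 0.37 × 1.115 = 0.1238 m³/s
w_4 = (4.34 − 1.64)/2 = 1.35 m; q_4 = 0.38 × 0.83 × 1.35 = 0.4258 m³/s
w_5 = (5.68 − 3.45)/2 = 1.115 m; q_5 = 0.37 × 0.59 × 1.115 = 0.2434 m³/s
w_6 = (6.25 − 4.34)/2 = 0.955 m; q_6 = 0.35 × 0.48 × 0.955 = 0.1604 m³/s
w_7 = (7.27 − 5.68)/2 = 0.795 m; q_7 = 0.34 × 0.55 × 0.795 = 0.1487 m³/s
w_8 = (7.27 − 6.25)/2 = 0.51 m; q_8 = 0.19 × 0.22 × 0.51 = 0.02132 m³/s
Q = Σ qᵢ = 1.166 m³/s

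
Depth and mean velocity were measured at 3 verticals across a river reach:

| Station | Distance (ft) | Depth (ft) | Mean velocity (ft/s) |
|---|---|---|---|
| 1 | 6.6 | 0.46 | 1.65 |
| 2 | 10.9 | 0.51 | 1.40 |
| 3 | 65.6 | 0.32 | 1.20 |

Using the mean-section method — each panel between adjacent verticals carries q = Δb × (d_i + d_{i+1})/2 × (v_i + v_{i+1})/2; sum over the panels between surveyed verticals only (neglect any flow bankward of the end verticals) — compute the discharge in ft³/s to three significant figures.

Panel 1-2: Δb = 4.3 ft, d̄ = (0.46+0.51)/2 = 0.485, v̄ = (1.65+1.40)/2 = 1.525 → q = 4.3×0.485×1.525 = 3.180 ft³/s
Panel 2-3: Δb = 54.7 ft, d̄ = (0.51+0.32)/2 = 0.415, v̄ = (1.40+1.20)/2 = 1.3 → q = 54.7×0.415×1.3 = 29.51 ft³/s
Q = Σ q = 32.69 ft³/s

32.7 ft³/s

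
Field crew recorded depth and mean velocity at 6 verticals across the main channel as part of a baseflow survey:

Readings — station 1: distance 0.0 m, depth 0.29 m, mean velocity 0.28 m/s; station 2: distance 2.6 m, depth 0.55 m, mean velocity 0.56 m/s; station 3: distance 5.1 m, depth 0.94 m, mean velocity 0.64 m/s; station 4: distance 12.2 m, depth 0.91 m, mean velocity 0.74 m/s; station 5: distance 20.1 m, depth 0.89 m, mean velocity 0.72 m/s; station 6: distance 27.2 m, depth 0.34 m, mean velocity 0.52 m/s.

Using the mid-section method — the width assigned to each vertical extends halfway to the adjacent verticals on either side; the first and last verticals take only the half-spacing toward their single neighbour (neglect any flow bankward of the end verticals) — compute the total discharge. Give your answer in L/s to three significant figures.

w_1 = (2.6 − 0.0)/2 = 1.3 m; q_1 = 0.28 × 0.29 × 1.3 = 0.1056 m³/s
w_2 = (5.1 − 0.0)/2 = 2.55 m; q_2 = 0.56 × 0.55 × 2.55 = 0.7854 m³/s
w_3 = (12.2 − 2.6)/2 = 4.8 m; q_3 = 0.64 × 0.94 × 4.8 = 2.888 m³/s
w_4 = (20.1 − 5.1)/2 = 7.5 m; q_4 = 0.74 × 0.91 × 7.5 = 5.051 m³/s
w_5 = (27.2 − 12.2)/2 = 7.5 m; q_5 = 0.72 × 0.89 × 7.5 = 4.806 m³/s
w_6 = (27.2 − 20.1)/2 = 3.55 m; q_6 = 0.52 × 0.34 × 3.55 = 0.6276 m³/s
Q = Σ qᵢ = 14.26 m³/s
= 14.26 × 1000 = 14260 L/s

14300 L/s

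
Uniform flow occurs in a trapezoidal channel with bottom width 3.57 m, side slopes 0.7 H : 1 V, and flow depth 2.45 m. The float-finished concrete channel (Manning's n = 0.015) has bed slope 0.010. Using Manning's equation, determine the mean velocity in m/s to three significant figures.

8.17 m/s

A = (b + z·y)·y = (3.57 + 0.7×2.45)×2.45 = 12.95 m²
P = b + 2y√(1+z²) = 3.57 + 2×2.45×√(1+0.7²) = 9.551 m
R = A/P = 12.95/9.551 = 1.356 m
Q = (1/n)·A·R^(2/3)·S^(1/2) = (1/0.015) × 12.95 × 1.356^(2/3) × 0.010^(1/2) = 105.7 m³/s
V = Q/A = 105.7/12.95 = 8.166 m/s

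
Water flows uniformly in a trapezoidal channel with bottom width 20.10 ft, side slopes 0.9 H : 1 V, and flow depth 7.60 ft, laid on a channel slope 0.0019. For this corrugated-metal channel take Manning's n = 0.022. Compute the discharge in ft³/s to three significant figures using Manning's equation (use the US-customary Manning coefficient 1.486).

A = (b + z·y)·y = (20.10 + 0.9×7.60)×7.60 = 204.7 ft²
P = b + 2y√(1+z²) = 20.10 + 2×7.60×√(1+0.9²) = 40.55 ft
R = A/P = 204.7/40.55 = 5.049 ft
Q = (1.486/n)·A·R^(2/3)·S^(1/2) = (1.486/0.022) × 204.7 × 5.049^(2/3) × 0.0019^(1/2) = 1774 ft³/s

1770 ft³/s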